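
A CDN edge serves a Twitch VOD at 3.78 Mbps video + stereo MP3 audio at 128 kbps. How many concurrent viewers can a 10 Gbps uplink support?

2558

Audio: 128 kbps = 0.128 Mbps.
Per-viewer media rate: 3.908 Mbps.
10 Gbps = 10,000 Mbps; 10,000 / 3.908 = 2558.85 → 2558 viewers.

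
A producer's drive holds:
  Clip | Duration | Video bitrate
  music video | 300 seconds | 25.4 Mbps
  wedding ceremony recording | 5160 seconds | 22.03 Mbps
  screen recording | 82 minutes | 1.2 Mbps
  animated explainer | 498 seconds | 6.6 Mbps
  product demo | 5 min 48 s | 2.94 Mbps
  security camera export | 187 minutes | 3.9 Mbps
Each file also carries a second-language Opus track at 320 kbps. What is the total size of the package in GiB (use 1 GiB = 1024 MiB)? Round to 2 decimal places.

Audio: 320 kbps = 0.320 Mbps.
music video: 25.720 Mbps × 300 s = 7716.0 Mb
wedding ceremony recording: 22.350 Mbps × 5160 s = 115326.0 Mb
screen recording: 1.520 Mbps × 4920 s = 7478.4 Mb
animated explainer: 6.920 Mbps × 498 s = 3446.2 Mb
product demo: 3.260 Mbps × 348 s = 1134.5 Mb
security camera export: 4.220 Mbps × 11220 s = 47348.4 Mb
Total: 182449.4 Mb = 22806.2 MB.
= 21.24 GiB.

21.24 GiB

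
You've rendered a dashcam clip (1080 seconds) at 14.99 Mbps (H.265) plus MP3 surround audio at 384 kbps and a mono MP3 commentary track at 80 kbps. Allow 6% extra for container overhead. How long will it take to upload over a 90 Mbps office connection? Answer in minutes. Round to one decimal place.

3.3 minutes

Audio total: 384 + 80 = 464 kbps = 0.464 Mbps.
Total bitrate: 15.454 Mbps.
File: 15.454 Mbps × 1080 s = 16690.3 Mb.
With 6% container overhead: ×1.06. → 17691.7 Mb.
At 90 Mbps: 17691.7 / 90 = 196.6 s ≈ 3.28 minutes.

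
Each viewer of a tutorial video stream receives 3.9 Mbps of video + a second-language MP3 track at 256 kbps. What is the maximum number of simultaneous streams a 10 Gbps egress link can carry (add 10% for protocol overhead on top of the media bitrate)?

2187

Audio: 256 kbps = 0.256 Mbps.
Per-viewer media rate: 4.156 Mbps.
On the wire with 10% overhead: 4.572 Mbps.
10 Gbps = 10,000 Mbps; 10,000 / 4.572 = 2187.42 → 2187 viewers.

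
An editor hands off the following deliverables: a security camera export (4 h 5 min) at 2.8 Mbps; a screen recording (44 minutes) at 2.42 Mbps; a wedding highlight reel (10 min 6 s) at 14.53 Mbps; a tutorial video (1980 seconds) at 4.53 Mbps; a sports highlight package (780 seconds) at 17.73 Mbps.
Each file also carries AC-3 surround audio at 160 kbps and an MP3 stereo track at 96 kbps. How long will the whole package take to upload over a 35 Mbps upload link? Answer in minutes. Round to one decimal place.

Audio total: 160 + 96 = 256 kbps = 0.256 Mbps.
security camera export: 3.056 Mbps × 14700 s = 44923.2 Mb
screen recording: 2.676 Mbps × 2640 s = 7064.6 Mb
wedding highlight reel: 14.786 Mbps × 606 s = 8960.3 Mb
tutorial video: 4.786 Mbps × 1980 s = 9476.3 Mb
sports highlight package: 17.986 Mbps × 780 s = 14029.1 Mb
Total: 84453.5 Mb = 10556.7 MB.
At 35 Mbps: 84453.5 / 35 = 2413 s ≈ 40.2 minutes.

40.2 minutes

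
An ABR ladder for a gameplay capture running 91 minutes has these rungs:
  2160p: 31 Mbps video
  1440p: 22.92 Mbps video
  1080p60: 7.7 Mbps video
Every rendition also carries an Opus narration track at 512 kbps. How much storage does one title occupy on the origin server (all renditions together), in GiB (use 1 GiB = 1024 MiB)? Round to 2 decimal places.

40.14 GiB

91 min = 5460 s
Audio: 512 kbps = 0.512 Mbps.
Sum of rendition bitrates: (31+0.512) + (22.92+0.512) + (7.7+0.512) = 63.156 Mbps.
× 5460 s = 344,832 Mb = 43,104 MB = 40.14 GiB.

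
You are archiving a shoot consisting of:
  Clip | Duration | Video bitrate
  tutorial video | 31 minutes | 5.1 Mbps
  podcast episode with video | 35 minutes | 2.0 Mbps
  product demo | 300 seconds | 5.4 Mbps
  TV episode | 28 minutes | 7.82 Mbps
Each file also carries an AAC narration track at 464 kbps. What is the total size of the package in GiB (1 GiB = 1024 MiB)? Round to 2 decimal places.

Audio: 464 kbps = 0.464 Mbps.
tutorial video: 5.564 Mbps × 1860 s = 10349.0 Mb
podcast episode with video: 2.464 Mbps × 2100 s = 5174.4 Mb
product demo: 5.864 Mbps × 300 s = 1759.2 Mb
TV episode: 8.284 Mbps × 1680 s = 13917.1 Mb
Total: 31199.8 Mb = 3900.0 MB.
= 3.632 GiB.

3.63 GiB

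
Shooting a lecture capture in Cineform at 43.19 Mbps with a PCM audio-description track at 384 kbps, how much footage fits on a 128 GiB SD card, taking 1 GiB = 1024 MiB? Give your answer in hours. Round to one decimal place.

Audio: 384 kbps = 0.384 Mbps.
Total bitrate: 43.19 + 0.384 = 43.574 Mbps.
Capacity: 128 GiB = 1,099,512 Mb.
Recording time: 1,099,512 / 43.574 = 25,233 s ≈ 7.01 hours.

7.0 hours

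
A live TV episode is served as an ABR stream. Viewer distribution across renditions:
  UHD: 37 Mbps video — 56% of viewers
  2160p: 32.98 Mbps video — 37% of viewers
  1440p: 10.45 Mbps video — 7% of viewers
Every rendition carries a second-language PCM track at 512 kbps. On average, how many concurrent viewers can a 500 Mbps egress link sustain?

14

Audio: 512 kbps = 0.512 Mbps.
Average per-viewer bitrate: 0.56×37.512 + 0.37×33.492 + 0.07×10.962 = 34.166 Mbps.
500 Mbps = 500.0 Mbps; 500.0 / 34.166 = 14.63 → 14.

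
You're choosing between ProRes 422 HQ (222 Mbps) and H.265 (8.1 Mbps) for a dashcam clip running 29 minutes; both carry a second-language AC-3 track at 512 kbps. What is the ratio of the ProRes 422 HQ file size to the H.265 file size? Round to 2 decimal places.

25.84

29 min = 1740 s
Audio: 512 kbps = 0.512 Mbps.
ProRes 422 HQ: 222.512 Mbps × 1740 s = 387170.9 Mb = 48.396 GB.
H.265: 8.612 Mbps × 1740 s = 14984.9 Mb = 1.873 GB.
Ratio: 48.396 / 1.873 = 25.837.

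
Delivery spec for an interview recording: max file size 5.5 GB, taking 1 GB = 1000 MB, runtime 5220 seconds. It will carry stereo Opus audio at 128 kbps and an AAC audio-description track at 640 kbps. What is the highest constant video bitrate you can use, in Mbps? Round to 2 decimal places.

7.66 Mbps

Budget: 5.5 GB = 44000.0 Mb.
Total bitrate budget: 44000.0 Mb / 5220 s = 8.429 Mbps.
Audio total: 128 + 640 = 768 kbps = 0.768 Mbps.
Video: 8.429 − 0.768 = 7.661 Mbps.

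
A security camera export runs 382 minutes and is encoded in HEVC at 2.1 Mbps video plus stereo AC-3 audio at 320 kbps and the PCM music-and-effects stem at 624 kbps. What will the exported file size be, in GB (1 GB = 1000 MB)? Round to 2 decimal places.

8.72 GB

382 min = 22920 s
Audio total: 320 + 624 = 944 kbps = 0.944 Mbps.
Total bitrate: 2.1 + 0.944 = 3.044 Mbps.
Stream data: 3.044 Mbps × 22920 s = 69768.5 Mb.
69,768 Mb ÷ 8 = 8,721 MB → 8.721 GB.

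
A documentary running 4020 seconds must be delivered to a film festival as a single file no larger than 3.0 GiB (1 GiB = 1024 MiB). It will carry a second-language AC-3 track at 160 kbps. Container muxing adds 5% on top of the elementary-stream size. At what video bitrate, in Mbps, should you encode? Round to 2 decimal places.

Budget: 3.0 GiB = 25769.8 Mb.
Stream payload after overhead: 25769.8 / 1.05 = 24542.7 Mb.
Total bitrate budget: 24542.7 Mb / 4020 s = 6.105 Mbps.
Audio: 160 kbps = 0.160 Mbps.
Video: 6.105 − 0.160 = 5.945 Mbps.

5.95 Mbps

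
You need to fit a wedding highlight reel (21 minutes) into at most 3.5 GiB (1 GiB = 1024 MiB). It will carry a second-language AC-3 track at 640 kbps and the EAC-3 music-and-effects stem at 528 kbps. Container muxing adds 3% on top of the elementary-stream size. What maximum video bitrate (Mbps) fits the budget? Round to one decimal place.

22.0 Mbps

Budget: 3.5 GiB = 30064.8 Mb.
Stream payload after overhead: 30064.8 / 1.03 = 29189.1 Mb.
21 min = 1260 s
Total bitrate budget: 29189.1 Mb / 1260 s = 23.166 Mbps.
Audio total: 640 + 528 = 1168 kbps = 1.168 Mbps.
Video: 23.166 − 1.168 = 21.998 Mbps.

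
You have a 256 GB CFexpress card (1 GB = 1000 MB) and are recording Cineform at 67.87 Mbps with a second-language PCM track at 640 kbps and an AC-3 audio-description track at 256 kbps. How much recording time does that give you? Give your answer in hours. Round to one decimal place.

8.3 hours

Audio total: 640 + 256 = 896 kbps = 0.896 Mbps.
Total bitrate: 67.87 + 0.896 = 68.766 Mbps.
Capacity: 256 GB = 2,048,000 Mb.
Recording time: 2,048,000 / 68.766 = 29,782 s ≈ 8.27 hours.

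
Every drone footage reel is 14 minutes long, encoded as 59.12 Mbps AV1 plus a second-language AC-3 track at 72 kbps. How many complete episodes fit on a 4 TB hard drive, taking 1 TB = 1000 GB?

14 min = 840 s
Audio: 72 kbps = 0.072 Mbps.
Total bitrate: 59.192 Mbps.
Per item: 59.192 Mbps × 840 s = 49,721 Mb = 6,215 MB.
Capacity: 4 TB = 32,000,000 Mb; 643.59 items → 643 complete.

643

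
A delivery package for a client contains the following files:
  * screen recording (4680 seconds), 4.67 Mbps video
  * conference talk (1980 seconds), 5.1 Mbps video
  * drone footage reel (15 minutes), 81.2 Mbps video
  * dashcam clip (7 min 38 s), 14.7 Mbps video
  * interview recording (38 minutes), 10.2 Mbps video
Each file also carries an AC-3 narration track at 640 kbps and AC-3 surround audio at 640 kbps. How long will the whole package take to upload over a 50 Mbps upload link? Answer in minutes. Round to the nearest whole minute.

Audio total: 640 + 640 = 1280 kbps = 1.280 Mbps.
screen recording: 5.950 Mbps × 4680 s = 27846.0 Mb
conference talk: 6.380 Mbps × 1980 s = 12632.4 Mb
drone footage reel: 82.480 Mbps × 900 s = 74232.0 Mb
dashcam clip: 15.980 Mbps × 458 s = 7318.8 Mb
interview recording: 11.480 Mbps × 2280 s = 26174.4 Mb
Total: 148203.6 Mb = 18525.5 MB.
At 50 Mbps: 148203.6 / 50 = 2964 s ≈ 49.4 minutes.

49 minutes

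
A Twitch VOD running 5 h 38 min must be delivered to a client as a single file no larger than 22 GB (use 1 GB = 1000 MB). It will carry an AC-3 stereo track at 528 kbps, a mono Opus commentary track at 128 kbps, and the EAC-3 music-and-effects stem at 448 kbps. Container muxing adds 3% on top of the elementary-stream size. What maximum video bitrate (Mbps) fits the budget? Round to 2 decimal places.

7.32 Mbps

Budget: 22 GB = 176000.0 Mb.
Stream payload after overhead: 176000.0 / 1.03 = 170873.8 Mb.
5 h 38 min = 338 min = 20280 s
Total bitrate budget: 170873.8 Mb / 20280 s = 8.426 Mbps.
Audio total: 528 + 128 + 448 = 1104 kbps = 1.104 Mbps.
Video: 8.426 − 1.104 = 7.322 Mbps.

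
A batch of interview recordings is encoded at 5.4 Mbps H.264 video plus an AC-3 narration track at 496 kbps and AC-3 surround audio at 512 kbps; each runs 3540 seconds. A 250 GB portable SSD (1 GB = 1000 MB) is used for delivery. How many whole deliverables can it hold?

Audio total: 496 + 512 = 1008 kbps = 1.008 Mbps.
Total bitrate: 6.408 Mbps.
Per item: 6.408 Mbps × 3540 s = 22,684 Mb = 2,836 MB.
Capacity: 250 GB = 2,000,000 Mb; 88.17 items → 88 complete.

88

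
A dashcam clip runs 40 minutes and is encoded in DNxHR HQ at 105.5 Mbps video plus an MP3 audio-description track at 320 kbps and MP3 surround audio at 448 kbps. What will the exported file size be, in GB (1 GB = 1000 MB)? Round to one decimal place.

40 min = 2400 s
Audio total: 320 + 448 = 768 kbps = 0.768 Mbps.
Total bitrate: 105.5 + 0.768 = 106.268 Mbps.
Stream data: 106.268 Mbps × 2400 s = 255043.2 Mb.
255,043 Mb ÷ 8 = 31,880 MB → 31.88 GB.

31.9 GB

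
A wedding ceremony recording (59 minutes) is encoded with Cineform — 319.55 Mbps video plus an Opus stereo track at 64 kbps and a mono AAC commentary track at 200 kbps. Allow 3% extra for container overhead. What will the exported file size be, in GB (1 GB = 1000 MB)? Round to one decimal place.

59 min = 3540 s
Audio total: 64 + 200 = 264 kbps = 0.264 Mbps.
Total bitrate: 319.55 + 0.264 = 319.814 Mbps.
Stream data: 319.814 Mbps × 3540 s = 1132141.6 Mb.
With 3% container overhead: ×1.03.
1,166,106 Mb ÷ 8 = 145,763 MB → 145.8 GB.

145.8 GB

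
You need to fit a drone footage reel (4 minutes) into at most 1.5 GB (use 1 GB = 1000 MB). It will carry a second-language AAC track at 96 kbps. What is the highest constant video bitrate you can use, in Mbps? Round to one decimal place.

Budget: 1.5 GB = 12000.0 Mb.
4 min = 240 s
Total bitrate budget: 12000.0 Mb / 240 s = 50.000 Mbps.
Audio: 96 kbps = 0.096 Mbps.
Video: 50.000 − 0.096 = 49.904 Mbps.

49.9 Mbps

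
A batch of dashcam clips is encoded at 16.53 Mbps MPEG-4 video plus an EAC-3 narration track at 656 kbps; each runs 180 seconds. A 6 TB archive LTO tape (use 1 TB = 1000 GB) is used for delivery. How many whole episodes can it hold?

15516

Audio: 656 kbps = 0.656 Mbps.
Total bitrate: 17.186 Mbps.
Per item: 17.186 Mbps × 180 s = 3,093 Mb = 386.7 MB.
Capacity: 6 TB = 48,000,000 Mb; 15516.51 items → 15516 complete.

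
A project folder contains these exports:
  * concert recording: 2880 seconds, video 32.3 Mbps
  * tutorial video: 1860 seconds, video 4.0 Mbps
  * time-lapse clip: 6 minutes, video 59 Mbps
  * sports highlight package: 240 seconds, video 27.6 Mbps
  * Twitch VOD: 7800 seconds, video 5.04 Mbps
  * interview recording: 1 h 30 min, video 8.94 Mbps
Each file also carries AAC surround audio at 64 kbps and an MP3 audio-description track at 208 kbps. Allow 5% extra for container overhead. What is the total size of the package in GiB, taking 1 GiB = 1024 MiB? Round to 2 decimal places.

27.01 GiB

Audio total: 64 + 208 = 272 kbps = 0.272 Mbps.
concert recording: 32.572 Mbps × 2880 s × 1.05 = 98497.7 Mb
tutorial video: 4.272 Mbps × 1860 s × 1.05 = 8343.2 Mb
time-lapse clip: 59.272 Mbps × 360 s × 1.05 = 22404.8 Mb
sports highlight package: 27.872 Mbps × 240 s × 1.05 = 7023.7 Mb
Twitch VOD: 5.312 Mbps × 7800 s × 1.05 = 43505.3 Mb
interview recording: 9.212 Mbps × 5400 s × 1.05 = 52232.0 Mb
Total: 232006.8 Mb = 29000.9 MB.
= 27.01 GiB.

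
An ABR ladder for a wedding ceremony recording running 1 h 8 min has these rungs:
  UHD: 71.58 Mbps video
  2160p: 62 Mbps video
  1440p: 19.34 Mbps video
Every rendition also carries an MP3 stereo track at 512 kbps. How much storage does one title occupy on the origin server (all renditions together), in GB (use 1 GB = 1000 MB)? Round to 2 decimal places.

1 h 8 min = 68 min = 4080 s
Audio: 512 kbps = 0.512 Mbps.
Sum of rendition bitrates: (71.58+0.512) + (62+0.512) + (19.34+0.512) = 154.456 Mbps.
× 4080 s = 630,180 Mb = 78,773 MB = 78.77 GB.

78.77 GB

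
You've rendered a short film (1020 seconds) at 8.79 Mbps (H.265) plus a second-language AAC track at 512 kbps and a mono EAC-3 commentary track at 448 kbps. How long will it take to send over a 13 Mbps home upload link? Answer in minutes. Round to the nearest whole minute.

13 minutes

Audio total: 512 + 448 = 960 kbps = 0.960 Mbps.
Total bitrate: 9.750 Mbps.
File: 9.750 Mbps × 1020 s = 9945.0 Mb.
At 13 Mbps: 9945.0 / 13 = 765.0 s ≈ 12.8 minutes.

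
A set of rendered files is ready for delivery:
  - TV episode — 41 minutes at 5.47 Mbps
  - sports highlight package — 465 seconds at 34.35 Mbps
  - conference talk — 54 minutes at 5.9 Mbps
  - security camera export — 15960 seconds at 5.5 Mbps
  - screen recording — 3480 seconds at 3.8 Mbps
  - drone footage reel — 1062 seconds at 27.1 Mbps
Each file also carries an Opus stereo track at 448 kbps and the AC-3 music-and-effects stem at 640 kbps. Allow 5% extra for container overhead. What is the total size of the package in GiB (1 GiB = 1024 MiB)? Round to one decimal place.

Audio total: 448 + 640 = 1088 kbps = 1.088 Mbps.
TV episode: 6.558 Mbps × 2460 s × 1.05 = 16939.3 Mb
sports highlight package: 35.438 Mbps × 465 s × 1.05 = 17302.6 Mb
conference talk: 6.988 Mbps × 3240 s × 1.05 = 23773.2 Mb
security camera export: 6.588 Mbps × 15960 s × 1.05 = 110401.7 Mb
screen recording: 4.888 Mbps × 3480 s × 1.05 = 17860.8 Mb
drone footage reel: 28.188 Mbps × 1062 s × 1.05 = 31432.4 Mb
Total: 217710.0 Mb = 27213.7 MB.
= 25.34 GiB.

25.3 GiB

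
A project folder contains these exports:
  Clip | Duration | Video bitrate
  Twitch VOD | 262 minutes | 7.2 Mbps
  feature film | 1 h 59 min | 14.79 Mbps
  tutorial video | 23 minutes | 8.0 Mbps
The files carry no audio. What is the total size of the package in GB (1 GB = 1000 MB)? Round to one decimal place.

28.7 GB

Twitch VOD: 7.200 Mbps × 15720 s = 113184.0 Mb
feature film: 14.790 Mbps × 7140 s = 105600.6 Mb
tutorial video: 8.000 Mbps × 1380 s = 11040.0 Mb
Total: 229824.6 Mb = 28728.1 MB.
= 28.73 GB.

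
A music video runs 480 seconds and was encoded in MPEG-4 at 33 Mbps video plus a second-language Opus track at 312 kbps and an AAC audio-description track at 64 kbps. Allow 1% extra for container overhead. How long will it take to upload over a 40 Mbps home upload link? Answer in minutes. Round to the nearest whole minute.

Audio total: 312 + 64 = 376 kbps = 0.376 Mbps.
Total bitrate: 33.376 Mbps.
File: 33.376 Mbps × 480 s = 16020.5 Mb.
With 1% container overhead: ×1.01. → 16180.7 Mb.
At 40 Mbps: 16180.7 / 40 = 404.5 s ≈ 6.74 minutes.

7 minutes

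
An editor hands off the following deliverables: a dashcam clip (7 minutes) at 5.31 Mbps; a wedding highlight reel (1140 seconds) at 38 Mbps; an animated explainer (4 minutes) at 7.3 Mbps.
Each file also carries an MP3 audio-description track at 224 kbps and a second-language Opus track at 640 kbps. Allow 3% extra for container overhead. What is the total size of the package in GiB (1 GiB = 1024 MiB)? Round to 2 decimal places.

Audio total: 224 + 640 = 864 kbps = 0.864 Mbps.
dashcam clip: 6.174 Mbps × 420 s × 1.03 = 2670.9 Mb
wedding highlight reel: 38.864 Mbps × 1140 s × 1.03 = 45634.1 Mb
animated explainer: 8.164 Mbps × 240 s × 1.03 = 2018.1 Mb
Total: 50323.1 Mb = 6290.4 MB.
= 5.858 GiB.

5.86 GiB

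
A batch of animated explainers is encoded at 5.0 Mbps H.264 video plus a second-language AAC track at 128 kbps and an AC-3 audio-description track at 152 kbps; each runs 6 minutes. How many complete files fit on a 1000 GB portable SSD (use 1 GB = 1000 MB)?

6 min = 360 s
Audio total: 128 + 152 = 280 kbps = 0.280 Mbps.
Total bitrate: 5.280 Mbps.
Per item: 5.280 Mbps × 360 s = 1,901 Mb = 237.6 MB.
Capacity: 1000 GB = 8,000,000 Mb; 4208.75 items → 4208 complete.

4208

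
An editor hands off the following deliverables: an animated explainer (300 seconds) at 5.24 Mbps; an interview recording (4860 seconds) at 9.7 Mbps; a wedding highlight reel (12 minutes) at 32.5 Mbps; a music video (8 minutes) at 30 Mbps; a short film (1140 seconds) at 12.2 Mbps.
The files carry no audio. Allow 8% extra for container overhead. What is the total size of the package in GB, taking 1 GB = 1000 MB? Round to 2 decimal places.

13.56 GB

animated explainer: 5.240 Mbps × 300 s × 1.08 = 1697.8 Mb
interview recording: 9.700 Mbps × 4860 s × 1.08 = 50913.4 Mb
wedding highlight reel: 32.500 Mbps × 720 s × 1.08 = 25272.0 Mb
music video: 30.000 Mbps × 480 s × 1.08 = 15552.0 Mb
short film: 12.200 Mbps × 1140 s × 1.08 = 15020.6 Mb
Total: 108455.8 Mb = 13557.0 MB.
= 13.56 GB.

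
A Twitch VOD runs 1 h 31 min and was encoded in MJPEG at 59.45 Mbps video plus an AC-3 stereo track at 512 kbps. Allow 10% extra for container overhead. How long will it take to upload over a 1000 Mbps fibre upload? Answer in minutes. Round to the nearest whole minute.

6 minutes

1 h 31 min = 91 min = 5460 s
Audio: 512 kbps = 0.512 Mbps.
Total bitrate: 59.962 Mbps.
File: 59.962 Mbps × 5460 s = 327392.5 Mb.
With 10% container overhead: ×1.10. → 360131.8 Mb.
At 1000 Mbps: 360131.8 / 1000 = 360.1 s ≈ 6 minutes.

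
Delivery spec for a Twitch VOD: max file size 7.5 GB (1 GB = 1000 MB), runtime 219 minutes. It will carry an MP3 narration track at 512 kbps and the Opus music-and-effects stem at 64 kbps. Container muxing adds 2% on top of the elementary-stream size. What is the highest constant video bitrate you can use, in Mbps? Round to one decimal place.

3.9 Mbps

Budget: 7.5 GB = 60000.0 Mb.
Stream payload after overhead: 60000.0 / 1.02 = 58823.5 Mb.
219 min = 13140 s
Total bitrate budget: 58823.5 Mb / 13140 s = 4.477 Mbps.
Audio total: 512 + 64 = 576 kbps = 0.576 Mbps.
Video: 4.477 − 0.576 = 3.901 Mbps.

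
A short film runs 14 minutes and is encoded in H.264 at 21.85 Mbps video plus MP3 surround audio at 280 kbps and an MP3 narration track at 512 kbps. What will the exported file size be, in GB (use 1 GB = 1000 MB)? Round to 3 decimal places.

2.377 GB

14 min = 840 s
Audio total: 280 + 512 = 792 kbps = 0.792 Mbps.
Total bitrate: 21.85 + 0.792 = 22.642 Mbps.
Stream data: 22.642 Mbps × 840 s = 19019.3 Mb.
19,019 Mb ÷ 8 = 2,377 MB → 2.377 GB.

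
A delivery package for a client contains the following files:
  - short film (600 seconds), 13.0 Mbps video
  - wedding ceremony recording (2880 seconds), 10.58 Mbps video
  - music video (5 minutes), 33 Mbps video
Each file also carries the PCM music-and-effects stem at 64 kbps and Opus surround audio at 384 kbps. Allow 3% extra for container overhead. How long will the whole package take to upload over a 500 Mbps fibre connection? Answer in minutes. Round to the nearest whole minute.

2 minutes

Audio total: 64 + 384 = 448 kbps = 0.448 Mbps.
short film: 13.448 Mbps × 600 s × 1.03 = 8310.9 Mb
wedding ceremony recording: 11.028 Mbps × 2880 s × 1.03 = 32713.5 Mb
music video: 33.448 Mbps × 300 s × 1.03 = 10335.4 Mb
Total: 51359.8 Mb = 6420.0 MB.
At 500 Mbps: 51359.8 / 500 = 103 s ≈ 1.71 minutes.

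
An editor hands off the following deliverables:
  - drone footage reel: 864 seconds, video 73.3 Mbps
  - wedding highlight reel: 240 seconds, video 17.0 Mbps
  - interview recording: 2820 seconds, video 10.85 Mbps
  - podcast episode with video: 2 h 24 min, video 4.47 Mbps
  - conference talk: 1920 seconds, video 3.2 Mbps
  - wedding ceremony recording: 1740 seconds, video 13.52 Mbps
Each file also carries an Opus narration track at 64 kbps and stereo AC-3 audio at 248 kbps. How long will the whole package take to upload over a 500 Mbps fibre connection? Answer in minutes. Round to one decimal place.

5.7 minutes

Audio total: 64 + 248 = 312 kbps = 0.312 Mbps.
drone footage reel: 73.612 Mbps × 864 s = 63600.8 Mb
wedding highlight reel: 17.312 Mbps × 240 s = 4154.9 Mb
interview recording: 11.162 Mbps × 2820 s = 31476.8 Mb
podcast episode with video: 4.782 Mbps × 8640 s = 41316.5 Mb
conference talk: 3.512 Mbps × 1920 s = 6743.0 Mb
wedding ceremony recording: 13.832 Mbps × 1740 s = 24067.7 Mb
Total: 171359.7 Mb = 21420.0 MB.
At 500 Mbps: 171359.7 / 500 = 343 s ≈ 5.71 minutes.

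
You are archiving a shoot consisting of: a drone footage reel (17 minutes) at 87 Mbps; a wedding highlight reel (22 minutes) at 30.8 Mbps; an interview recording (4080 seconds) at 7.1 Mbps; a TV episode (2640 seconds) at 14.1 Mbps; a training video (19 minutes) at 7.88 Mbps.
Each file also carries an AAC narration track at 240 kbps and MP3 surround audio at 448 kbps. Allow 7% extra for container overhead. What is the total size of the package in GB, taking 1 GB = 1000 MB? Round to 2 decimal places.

Audio total: 240 + 448 = 688 kbps = 0.688 Mbps.
drone footage reel: 87.688 Mbps × 1020 s × 1.07 = 95702.7 Mb
wedding highlight reel: 31.488 Mbps × 1320 s × 1.07 = 44473.7 Mb
interview recording: 7.788 Mbps × 4080 s × 1.07 = 33999.3 Mb
TV episode: 14.788 Mbps × 2640 s × 1.07 = 41773.1 Mb
training video: 8.568 Mbps × 1140 s × 1.07 = 10451.2 Mb
Total: 226400.0 Mb = 28300.0 MB.
= 28.30 GB.

28.30 GB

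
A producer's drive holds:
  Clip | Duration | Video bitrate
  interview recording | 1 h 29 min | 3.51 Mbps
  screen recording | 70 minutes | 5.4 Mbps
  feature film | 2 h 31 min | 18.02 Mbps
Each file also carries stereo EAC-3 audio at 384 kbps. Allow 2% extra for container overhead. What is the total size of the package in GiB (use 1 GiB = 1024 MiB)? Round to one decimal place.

25.2 GiB

Audio: 384 kbps = 0.384 Mbps.
interview recording: 3.894 Mbps × 5340 s × 1.02 = 21209.8 Mb
screen recording: 5.784 Mbps × 4200 s × 1.02 = 24778.7 Mb
feature film: 18.404 Mbps × 9060 s × 1.02 = 170075.0 Mb
Total: 216063.5 Mb = 27007.9 MB.
= 25.15 GiB.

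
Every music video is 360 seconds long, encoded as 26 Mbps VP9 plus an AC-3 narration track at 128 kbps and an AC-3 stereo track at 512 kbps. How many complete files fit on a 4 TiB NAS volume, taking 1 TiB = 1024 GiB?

Audio total: 128 + 512 = 640 kbps = 0.640 Mbps.
Total bitrate: 26.640 Mbps.
Per item: 26.640 Mbps × 360 s = 9,590 Mb = 1,199 MB.
Capacity: 4 TiB = 35,184,372 Mb; 3668.71 items → 3668 complete.

3668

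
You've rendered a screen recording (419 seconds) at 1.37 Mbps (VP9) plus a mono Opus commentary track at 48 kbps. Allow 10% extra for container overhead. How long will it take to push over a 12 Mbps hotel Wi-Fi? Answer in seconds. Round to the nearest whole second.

Audio: 48 kbps = 0.048 Mbps.
Total bitrate: 1.418 Mbps.
File: 1.418 Mbps × 419 s = 594.1 Mb.
With 10% container overhead: ×1.10. → 653.6 Mb.
At 12 Mbps: 653.6 / 12 = 54.5 s ≈ 54.5 seconds.

54 seconds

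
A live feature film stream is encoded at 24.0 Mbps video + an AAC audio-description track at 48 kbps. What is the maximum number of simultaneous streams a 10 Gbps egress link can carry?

415

Audio: 48 kbps = 0.048 Mbps.
Per-viewer media rate: 24.048 Mbps.
10 Gbps = 10,000 Mbps; 10,000 / 24.048 = 415.83 → 415 viewers.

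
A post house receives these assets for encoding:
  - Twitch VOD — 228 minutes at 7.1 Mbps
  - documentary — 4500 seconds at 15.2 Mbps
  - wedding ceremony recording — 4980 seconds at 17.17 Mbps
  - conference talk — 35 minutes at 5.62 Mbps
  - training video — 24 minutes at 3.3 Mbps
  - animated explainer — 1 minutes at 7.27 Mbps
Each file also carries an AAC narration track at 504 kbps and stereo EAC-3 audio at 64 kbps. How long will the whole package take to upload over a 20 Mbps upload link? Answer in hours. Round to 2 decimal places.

3.93 hours

Audio total: 504 + 64 = 568 kbps = 0.568 Mbps.
Twitch VOD: 7.668 Mbps × 13680 s = 104898.2 Mb
documentary: 15.768 Mbps × 4500 s = 70956.0 Mb
wedding ceremony recording: 17.738 Mbps × 4980 s = 88335.2 Mb
conference talk: 6.188 Mbps × 2100 s = 12994.8 Mb
training video: 3.868 Mbps × 1440 s = 5569.9 Mb
animated explainer: 7.838 Mbps × 60 s = 470.3 Mb
Total: 283224.5 Mb = 35403.1 MB.
At 20 Mbps: 283224.5 / 20 = 14161 s ≈ 3.93 hours.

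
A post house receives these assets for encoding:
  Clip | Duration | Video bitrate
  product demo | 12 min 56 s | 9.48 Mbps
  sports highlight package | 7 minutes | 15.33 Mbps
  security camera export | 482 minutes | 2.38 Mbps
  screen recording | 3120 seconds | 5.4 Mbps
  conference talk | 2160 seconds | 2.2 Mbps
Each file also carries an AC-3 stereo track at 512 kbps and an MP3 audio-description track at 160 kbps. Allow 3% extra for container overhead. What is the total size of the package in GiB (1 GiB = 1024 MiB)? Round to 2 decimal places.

15.35 GiB

Audio total: 512 + 160 = 672 kbps = 0.672 Mbps.
product demo: 10.152 Mbps × 776 s × 1.03 = 8114.3 Mb
sports highlight package: 16.002 Mbps × 420 s × 1.03 = 6922.5 Mb
security camera export: 3.052 Mbps × 28920 s × 1.03 = 90911.8 Mb
screen recording: 6.072 Mbps × 3120 s × 1.03 = 19513.0 Mb
conference talk: 2.872 Mbps × 2160 s × 1.03 = 6389.6 Mb
Total: 131851.1 Mb = 16481.4 MB.
= 15.35 GiB.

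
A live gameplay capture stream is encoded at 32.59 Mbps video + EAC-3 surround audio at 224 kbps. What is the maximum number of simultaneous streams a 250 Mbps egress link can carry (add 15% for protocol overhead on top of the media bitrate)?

6

Audio: 224 kbps = 0.224 Mbps.
Per-viewer media rate: 32.814 Mbps.
On the wire with 15% overhead: 37.736 Mbps.
250 Mbps = 250.0 Mbps; 250.0 / 37.736 = 6.62 → 6 viewers.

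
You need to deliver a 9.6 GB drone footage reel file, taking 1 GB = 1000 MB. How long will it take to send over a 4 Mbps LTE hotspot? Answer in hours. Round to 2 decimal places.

File: 9.6 GB = 76800.0 Mb.
At 4 Mbps: 76800.0 / 4 = 19200.0 s ≈ 5.33 hours.

5.33 hours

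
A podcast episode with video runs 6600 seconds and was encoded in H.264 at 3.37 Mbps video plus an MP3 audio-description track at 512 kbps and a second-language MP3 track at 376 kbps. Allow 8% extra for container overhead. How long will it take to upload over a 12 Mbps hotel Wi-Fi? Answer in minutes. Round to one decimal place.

Audio total: 512 + 376 = 888 kbps = 0.888 Mbps.
Total bitrate: 4.258 Mbps.
File: 4.258 Mbps × 6600 s = 28102.8 Mb.
With 8% container overhead: ×1.08. → 30351.0 Mb.
At 12 Mbps: 30351.0 / 12 = 2529.3 s ≈ 42.2 minutes.

42.2 minutes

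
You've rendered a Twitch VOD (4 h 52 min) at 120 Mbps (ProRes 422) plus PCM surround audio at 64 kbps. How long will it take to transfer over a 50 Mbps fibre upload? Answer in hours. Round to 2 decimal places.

4 h 52 min = 292 min = 17520 s
Audio: 64 kbps = 0.064 Mbps.
Total bitrate: 120.064 Mbps.
File: 120.064 Mbps × 17520 s = 2103521.3 Mb.
At 50 Mbps: 2103521.3 / 50 = 42070.4 s ≈ 11.7 hours.

11.69 hours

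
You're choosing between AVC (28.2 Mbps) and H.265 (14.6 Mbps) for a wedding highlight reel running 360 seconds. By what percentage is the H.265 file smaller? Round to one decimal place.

48.2%

AVC: 28.200 Mbps × 360 s = 10152.0 Mb = 1.182 GiB.
H.265: 14.600 Mbps × 360 s = 5256.0 Mb = 0.612 GiB.
Reduction: (1 − 0.612/1.182) × 100 = 48.23%.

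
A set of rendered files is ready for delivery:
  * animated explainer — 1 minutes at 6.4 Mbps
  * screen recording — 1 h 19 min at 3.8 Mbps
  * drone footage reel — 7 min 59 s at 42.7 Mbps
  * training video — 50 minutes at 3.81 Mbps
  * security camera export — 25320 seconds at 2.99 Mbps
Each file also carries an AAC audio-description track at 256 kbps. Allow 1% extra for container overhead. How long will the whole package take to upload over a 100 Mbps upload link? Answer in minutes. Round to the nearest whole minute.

Audio: 256 kbps = 0.256 Mbps.
animated explainer: 6.656 Mbps × 60 s × 1.01 = 403.4 Mb
screen recording: 4.056 Mbps × 4740 s × 1.01 = 19417.7 Mb
drone footage reel: 42.956 Mbps × 479 s × 1.01 = 20781.7 Mb
training video: 4.066 Mbps × 3000 s × 1.01 = 12320.0 Mb
security camera export: 3.246 Mbps × 25320 s × 1.01 = 83010.6 Mb
Total: 135933.3 Mb = 16991.7 MB.
At 100 Mbps: 135933.3 / 100 = 1359 s ≈ 22.7 minutes.

23 minutes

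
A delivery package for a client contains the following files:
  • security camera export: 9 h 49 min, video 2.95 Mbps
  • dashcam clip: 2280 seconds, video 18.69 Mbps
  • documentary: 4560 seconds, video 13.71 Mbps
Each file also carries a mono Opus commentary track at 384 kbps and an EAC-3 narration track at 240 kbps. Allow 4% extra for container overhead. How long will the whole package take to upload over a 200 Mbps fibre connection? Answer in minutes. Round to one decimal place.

20.4 minutes

Audio total: 384 + 240 = 624 kbps = 0.624 Mbps.
security camera export: 3.574 Mbps × 35340 s × 1.04 = 131357.4 Mb
dashcam clip: 19.314 Mbps × 2280 s × 1.04 = 45797.4 Mb
documentary: 14.334 Mbps × 4560 s × 1.04 = 67977.6 Mb
Total: 245132.3 Mb = 30641.5 MB.
At 200 Mbps: 245132.3 / 200 = 1226 s ≈ 20.4 minutes.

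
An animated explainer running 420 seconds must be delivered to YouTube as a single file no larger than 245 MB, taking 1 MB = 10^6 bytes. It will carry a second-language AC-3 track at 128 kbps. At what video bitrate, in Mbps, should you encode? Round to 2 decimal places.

4.54 Mbps

Budget: 245 MB = 1960.0 Mb.
Total bitrate budget: 1960.0 Mb / 420 s = 4.667 Mbps.
Audio: 128 kbps = 0.128 Mbps.
Video: 4.667 − 0.128 = 4.539 Mbps.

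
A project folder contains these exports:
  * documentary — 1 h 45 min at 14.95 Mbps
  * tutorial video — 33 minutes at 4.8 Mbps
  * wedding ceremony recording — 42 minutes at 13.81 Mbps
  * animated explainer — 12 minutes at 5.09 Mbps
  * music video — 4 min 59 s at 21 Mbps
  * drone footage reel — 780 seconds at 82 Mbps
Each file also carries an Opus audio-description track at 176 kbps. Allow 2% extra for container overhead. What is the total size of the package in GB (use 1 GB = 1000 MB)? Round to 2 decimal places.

27.36 GB

Audio: 176 kbps = 0.176 Mbps.
documentary: 15.126 Mbps × 6300 s × 1.02 = 97199.7 Mb
tutorial video: 4.976 Mbps × 1980 s × 1.02 = 10049.5 Mb
wedding ceremony recording: 13.986 Mbps × 2520 s × 1.02 = 35949.6 Mb
animated explainer: 5.266 Mbps × 720 s × 1.02 = 3867.4 Mb
music video: 21.176 Mbps × 299 s × 1.02 = 6458.3 Mb
drone footage reel: 82.176 Mbps × 780 s × 1.02 = 65379.2 Mb
Total: 218903.7 Mb = 27363.0 MB.
= 27.36 GB.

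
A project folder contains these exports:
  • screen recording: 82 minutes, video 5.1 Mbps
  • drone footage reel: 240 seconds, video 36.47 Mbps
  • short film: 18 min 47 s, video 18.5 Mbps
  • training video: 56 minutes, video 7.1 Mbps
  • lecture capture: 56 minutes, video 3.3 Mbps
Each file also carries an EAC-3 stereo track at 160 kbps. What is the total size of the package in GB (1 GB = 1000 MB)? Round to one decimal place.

Audio: 160 kbps = 0.160 Mbps.
screen recording: 5.260 Mbps × 4920 s = 25879.2 Mb
drone footage reel: 36.630 Mbps × 240 s = 8791.2 Mb
short film: 18.660 Mbps × 1127 s = 21029.8 Mb
training video: 7.260 Mbps × 3360 s = 24393.6 Mb
lecture capture: 3.460 Mbps × 3360 s = 11625.6 Mb
Total: 91719.4 Mb = 11464.9 MB.
= 11.46 GB.

11.5 GB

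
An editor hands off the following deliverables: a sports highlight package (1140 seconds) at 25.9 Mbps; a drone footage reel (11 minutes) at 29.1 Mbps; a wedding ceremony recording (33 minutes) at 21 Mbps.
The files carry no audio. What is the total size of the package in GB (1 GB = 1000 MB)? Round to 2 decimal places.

11.29 GB

sports highlight package: 25.900 Mbps × 1140 s = 29526.0 Mb
drone footage reel: 29.100 Mbps × 660 s = 19206.0 Mb
wedding ceremony recording: 21.000 Mbps × 1980 s = 41580.0 Mb
Total: 90312.0 Mb = 11289.0 MB.
= 11.29 GB.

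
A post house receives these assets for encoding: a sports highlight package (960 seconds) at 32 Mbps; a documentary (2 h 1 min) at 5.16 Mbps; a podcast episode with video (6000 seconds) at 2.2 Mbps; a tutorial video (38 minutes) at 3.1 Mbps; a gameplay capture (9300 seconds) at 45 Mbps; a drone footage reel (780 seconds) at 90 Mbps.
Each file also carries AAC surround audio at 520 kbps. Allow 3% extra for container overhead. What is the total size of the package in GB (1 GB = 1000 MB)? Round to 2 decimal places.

Audio: 520 kbps = 0.520 Mbps.
sports highlight package: 32.520 Mbps × 960 s × 1.03 = 32155.8 Mb
documentary: 5.680 Mbps × 7260 s × 1.03 = 42473.9 Mb
podcast episode with video: 2.720 Mbps × 6000 s × 1.03 = 16809.6 Mb
tutorial video: 3.620 Mbps × 2280 s × 1.03 = 8501.2 Mb
gameplay capture: 45.520 Mbps × 9300 s × 1.03 = 436036.1 Mb
drone footage reel: 90.520 Mbps × 780 s × 1.03 = 72723.8 Mb
Total: 608700.3 Mb = 76087.5 MB.
= 76.09 GB.

76.09 GB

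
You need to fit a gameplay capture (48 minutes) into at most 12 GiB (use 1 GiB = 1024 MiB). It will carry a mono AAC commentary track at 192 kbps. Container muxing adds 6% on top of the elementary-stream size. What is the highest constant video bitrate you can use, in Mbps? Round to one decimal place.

33.6 Mbps

Budget: 12 GiB = 103079.2 Mb.
Stream payload after overhead: 103079.2 / 1.06 = 97244.5 Mb.
48 min = 2880 s
Total bitrate budget: 97244.5 Mb / 2880 s = 33.765 Mbps.
Audio: 192 kbps = 0.192 Mbps.
Video: 33.765 − 0.192 = 33.573 Mbps.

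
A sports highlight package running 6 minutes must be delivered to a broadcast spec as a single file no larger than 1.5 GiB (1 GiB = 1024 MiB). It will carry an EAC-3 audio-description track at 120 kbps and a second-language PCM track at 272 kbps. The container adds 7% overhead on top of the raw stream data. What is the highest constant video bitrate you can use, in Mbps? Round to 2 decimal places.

Budget: 1.5 GiB = 12884.9 Mb.
Stream payload after overhead: 12884.9 / 1.07 = 12042.0 Mb.
6 min = 360 s
Total bitrate budget: 12042.0 Mb / 360 s = 33.450 Mbps.
Audio total: 120 + 272 = 392 kbps = 0.392 Mbps.
Video: 33.450 − 0.392 = 33.058 Mbps.

33.06 Mbps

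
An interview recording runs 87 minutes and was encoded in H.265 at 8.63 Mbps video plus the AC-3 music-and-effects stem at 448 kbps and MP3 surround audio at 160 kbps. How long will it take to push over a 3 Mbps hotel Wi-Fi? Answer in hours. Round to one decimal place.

4.5 hours

87 min = 5220 s
Audio total: 448 + 160 = 608 kbps = 0.608 Mbps.
Total bitrate: 9.238 Mbps.
File: 9.238 Mbps × 5220 s = 48222.4 Mb.
At 3 Mbps: 48222.4 / 3 = 16074.1 s ≈ 4.47 hours.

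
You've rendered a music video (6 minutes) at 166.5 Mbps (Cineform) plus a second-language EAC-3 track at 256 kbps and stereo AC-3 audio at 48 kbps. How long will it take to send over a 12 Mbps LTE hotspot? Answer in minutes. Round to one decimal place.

83.4 minutes

6 min = 360 s
Audio total: 256 + 48 = 304 kbps = 0.304 Mbps.
Total bitrate: 166.804 Mbps.
File: 166.804 Mbps × 360 s = 60049.4 Mb.
At 12 Mbps: 60049.4 / 12 = 5004.1 s ≈ 83.4 minutes.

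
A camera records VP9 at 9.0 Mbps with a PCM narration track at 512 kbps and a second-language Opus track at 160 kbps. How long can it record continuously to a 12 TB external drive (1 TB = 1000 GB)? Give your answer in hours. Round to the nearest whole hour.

Audio total: 512 + 160 = 672 kbps = 0.672 Mbps.
Total bitrate: 9.0 + 0.672 = 9.672 Mbps.
Capacity: 12 TB = 96,000,000 Mb.
Recording time: 96,000,000 / 9.672 = 9,925,558 s ≈ 2,757 hours.

2757 hours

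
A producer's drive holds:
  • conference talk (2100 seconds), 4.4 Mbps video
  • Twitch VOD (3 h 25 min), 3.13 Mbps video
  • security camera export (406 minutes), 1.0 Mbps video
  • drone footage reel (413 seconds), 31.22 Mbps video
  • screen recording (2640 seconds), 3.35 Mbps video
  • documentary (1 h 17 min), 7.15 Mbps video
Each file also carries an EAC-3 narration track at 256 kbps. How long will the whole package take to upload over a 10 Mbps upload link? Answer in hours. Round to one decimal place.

3.9 hours

Audio: 256 kbps = 0.256 Mbps.
conference talk: 4.656 Mbps × 2100 s = 9777.6 Mb
Twitch VOD: 3.386 Mbps × 12300 s = 41647.8 Mb
security camera export: 1.256 Mbps × 24360 s = 30596.2 Mb
drone footage reel: 31.476 Mbps × 413 s = 12999.6 Mb
screen recording: 3.606 Mbps × 2640 s = 9519.8 Mb
documentary: 7.406 Mbps × 4620 s = 34215.7 Mb
Total: 138756.7 Mb = 17344.6 MB.
At 10 Mbps: 138756.7 / 10 = 13876 s ≈ 3.85 hours.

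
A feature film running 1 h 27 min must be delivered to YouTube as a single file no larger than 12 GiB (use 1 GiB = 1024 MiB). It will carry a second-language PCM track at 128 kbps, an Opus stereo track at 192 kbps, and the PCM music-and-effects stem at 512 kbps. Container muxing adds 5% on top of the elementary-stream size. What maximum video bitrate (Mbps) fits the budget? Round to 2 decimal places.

Budget: 12 GiB = 103079.2 Mb.
Stream payload after overhead: 103079.2 / 1.05 = 98170.7 Mb.
1 h 27 min = 87 min = 5220 s
Total bitrate budget: 98170.7 Mb / 5220 s = 18.807 Mbps.
Audio total: 128 + 192 + 512 = 832 kbps = 0.832 Mbps.
Video: 18.807 − 0.832 = 17.975 Mbps.

17.97 Mbps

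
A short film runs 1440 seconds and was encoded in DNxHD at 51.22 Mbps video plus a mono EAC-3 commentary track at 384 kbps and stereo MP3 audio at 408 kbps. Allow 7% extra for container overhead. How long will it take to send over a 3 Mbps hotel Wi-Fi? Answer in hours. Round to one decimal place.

Audio total: 384 + 408 = 792 kbps = 0.792 Mbps.
Total bitrate: 52.012 Mbps.
File: 52.012 Mbps × 1440 s = 74897.3 Mb.
With 7% container overhead: ×1.07. → 80140.1 Mb.
At 3 Mbps: 80140.1 / 3 = 26713.4 s ≈ 7.42 hours.

7.4 hours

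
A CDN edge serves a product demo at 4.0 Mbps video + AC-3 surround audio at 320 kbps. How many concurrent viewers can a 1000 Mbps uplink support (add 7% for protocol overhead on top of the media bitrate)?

216

Audio: 320 kbps = 0.320 Mbps.
Per-viewer media rate: 4.320 Mbps.
On the wire with 7% overhead: 4.622 Mbps.
1000 Mbps = 1,000 Mbps; 1,000 / 4.622 = 216.34 → 216 viewers.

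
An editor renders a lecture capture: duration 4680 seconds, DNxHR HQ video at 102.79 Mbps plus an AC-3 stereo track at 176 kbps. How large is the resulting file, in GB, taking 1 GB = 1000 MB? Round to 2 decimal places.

Audio: 176 kbps = 0.176 Mbps.
Total bitrate: 102.79 + 0.176 = 102.966 Mbps.
Stream data: 102.966 Mbps × 4680 s = 481880.9 Mb.
481,881 Mb ÷ 8 = 60,235 MB → 60.24 GB.

60.24 GB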